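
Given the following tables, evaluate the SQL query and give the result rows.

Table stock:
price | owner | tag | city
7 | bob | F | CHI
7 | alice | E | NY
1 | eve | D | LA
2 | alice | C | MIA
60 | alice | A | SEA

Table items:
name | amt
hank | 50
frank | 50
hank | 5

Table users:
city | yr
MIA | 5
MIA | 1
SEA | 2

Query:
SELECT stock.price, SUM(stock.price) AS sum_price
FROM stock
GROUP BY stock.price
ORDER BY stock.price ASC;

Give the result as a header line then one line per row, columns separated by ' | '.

== RESULT ==
stock.price | sum_price
1 | 1
2 | 2
7 | 14
60 | 60

Derivation:
After GROUP BY (4 rows):
stock.price | sum_price
7 | 14
1 | 1
2 | 2
60 | 60
After ORDER BY (4 rows):
stock.price | sum_price
1 | 1
2 | 2
7 | 14
60 | 60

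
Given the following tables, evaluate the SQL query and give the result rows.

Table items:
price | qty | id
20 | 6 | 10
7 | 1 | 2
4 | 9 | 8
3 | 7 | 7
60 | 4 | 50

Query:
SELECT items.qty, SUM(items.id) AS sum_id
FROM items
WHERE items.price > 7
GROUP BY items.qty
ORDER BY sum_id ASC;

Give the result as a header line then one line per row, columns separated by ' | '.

After WHERE (2 rows):
items.price | items.qty | items.id
20 | 6 | 10
60 | 4 | 50
After GROUP BY (2 rows):
items.qty | sum_id
6 | 10
4 | 50
After ORDER BY (2 rows):
items.qty | sum_id
6 | 10
4 | 50

== RESULT ==
items.qty | sum_id
6 | 10
4 | 50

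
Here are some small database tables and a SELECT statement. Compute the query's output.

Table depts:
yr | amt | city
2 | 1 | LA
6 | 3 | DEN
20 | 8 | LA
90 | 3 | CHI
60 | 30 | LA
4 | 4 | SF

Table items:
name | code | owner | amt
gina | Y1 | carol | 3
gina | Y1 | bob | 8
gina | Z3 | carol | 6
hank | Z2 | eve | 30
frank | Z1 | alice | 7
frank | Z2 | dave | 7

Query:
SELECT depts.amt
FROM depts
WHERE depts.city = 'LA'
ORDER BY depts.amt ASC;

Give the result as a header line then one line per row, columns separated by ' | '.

After WHERE (3 rows):
depts.yr | depts.amt | depts.city
2 | 1 | LA
20 | 8 | LA
60 | 30 | LA
After SELECT (3 rows):
depts.amt
1
8
30
After ORDER BY (3 rows):
depts.amt
1
8
30

== RESULT ==
depts.amt
1
8
30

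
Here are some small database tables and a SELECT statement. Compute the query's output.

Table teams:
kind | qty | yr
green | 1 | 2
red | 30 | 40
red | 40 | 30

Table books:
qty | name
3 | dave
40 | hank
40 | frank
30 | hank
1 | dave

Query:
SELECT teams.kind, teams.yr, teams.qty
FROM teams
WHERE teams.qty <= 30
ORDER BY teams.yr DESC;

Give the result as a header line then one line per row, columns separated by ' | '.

== RESULT ==
teams.kind | teams.yr | teams.qty
red | 40 | 30
green | 2 | 1

Derivation:
After WHERE (2 rows):
teams.kind | teams.qty | teams.yr
green | 1 | 2
red | 30 | 40
After SELECT (2 rows):
teams.kind | teams.yr | teams.qty
green | 2 | 1
red | 40 | 30
After ORDER BY (2 rows):
teams.kind | teams.yr | teams.qty
red | 40 | 30
green | 2 | 1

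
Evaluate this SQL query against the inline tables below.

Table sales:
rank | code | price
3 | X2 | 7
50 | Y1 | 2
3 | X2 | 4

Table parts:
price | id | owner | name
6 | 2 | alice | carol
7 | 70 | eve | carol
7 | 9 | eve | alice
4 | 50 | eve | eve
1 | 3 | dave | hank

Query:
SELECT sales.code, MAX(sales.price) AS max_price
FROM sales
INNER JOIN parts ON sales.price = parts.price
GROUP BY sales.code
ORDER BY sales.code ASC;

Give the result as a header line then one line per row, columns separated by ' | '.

After JOIN parts (3 rows):
sales.rank | sales.code | sales.price | parts.price | parts.id | parts.owner | parts.name
3 | X2 | 7 | 7 | 70 | eve | carol
3 | X2 | 7 | 7 | 9 | eve | alice
3 | X2 | 4 | 4 | 50 | eve | eve
After GROUP BY (1 rows):
sales.code | max_price
X2 | 7
After ORDER BY (1 rows):
sales.code | max_price
X2 | 7

== RESULT ==
sales.code | max_price
X2 | 7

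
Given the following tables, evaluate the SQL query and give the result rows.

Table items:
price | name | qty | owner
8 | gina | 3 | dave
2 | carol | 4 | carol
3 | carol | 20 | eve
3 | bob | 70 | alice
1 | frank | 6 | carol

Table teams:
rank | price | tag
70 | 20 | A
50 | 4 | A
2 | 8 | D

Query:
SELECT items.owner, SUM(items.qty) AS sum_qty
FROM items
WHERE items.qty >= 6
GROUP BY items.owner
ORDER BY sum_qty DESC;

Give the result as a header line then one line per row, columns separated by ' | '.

After WHERE (3 rows):
items.price | items.name | items.qty | items.owner
3 | carol | 20 | eve
3 | bob | 70 | alice
1 | frank | 6 | carol
After GROUP BY (3 rows):
items.owner | sum_qty
eve | 20
alice | 70
carol | 6
After ORDER BY (3 rows):
items.owner | sum_qty
alice | 70
eve | 20
carol | 6

== RESULT ==
items.owner | sum_qty
alice | 70
eve | 20
carol | 6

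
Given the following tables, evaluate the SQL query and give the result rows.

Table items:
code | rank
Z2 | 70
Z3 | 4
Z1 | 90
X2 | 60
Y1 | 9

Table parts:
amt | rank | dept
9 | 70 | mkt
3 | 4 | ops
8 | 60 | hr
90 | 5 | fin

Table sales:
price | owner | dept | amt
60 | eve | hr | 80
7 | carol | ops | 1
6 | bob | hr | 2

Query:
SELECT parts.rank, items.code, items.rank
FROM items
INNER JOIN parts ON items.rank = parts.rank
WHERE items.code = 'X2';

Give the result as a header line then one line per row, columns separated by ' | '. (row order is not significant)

== RESULT ==
parts.rank | items.code | items.rank
60 | X2 | 60

Derivation:
After JOIN parts (3 rows):
items.code | items.rank | parts.amt | parts.rank | parts.dept
Z2 | 70 | 9 | 70 | mkt
Z3 | 4 | 3 | 4 | ops
X2 | 60 | 8 | 60 | hr
After WHERE (1 rows):
items.code | items.rank | parts.amt | parts.rank | parts.dept
X2 | 60 | 8 | 60 | hr
After SELECT (1 rows):
parts.rank | items.code | items.rank
60 | X2 | 60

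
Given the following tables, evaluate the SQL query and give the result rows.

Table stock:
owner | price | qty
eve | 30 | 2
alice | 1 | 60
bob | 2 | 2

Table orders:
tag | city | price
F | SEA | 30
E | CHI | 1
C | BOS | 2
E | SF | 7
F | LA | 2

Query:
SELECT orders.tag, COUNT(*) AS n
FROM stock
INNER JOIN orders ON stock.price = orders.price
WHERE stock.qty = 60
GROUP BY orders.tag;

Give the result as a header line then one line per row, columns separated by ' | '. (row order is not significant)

After JOIN orders (4 rows):
stock.owner | stock.price | stock.qty | orders.tag | orders.city | orders.price
eve | 30 | 2 | F | SEA | 30
alice | 1 | 60 | E | CHI | 1
bob | 2 | 2 | C | BOS | 2
bob | 2 | 2 | F | LA | 2
After WHERE (1 rows):
stock.owner | stock.price | stock.qty | orders.tag | orders.city | orders.price
alice | 1 | 60 | E | CHI | 1
After GROUP BY (1 rows):
orders.tag | n
E | 1

== RESULT ==
orders.tag | n
E | 1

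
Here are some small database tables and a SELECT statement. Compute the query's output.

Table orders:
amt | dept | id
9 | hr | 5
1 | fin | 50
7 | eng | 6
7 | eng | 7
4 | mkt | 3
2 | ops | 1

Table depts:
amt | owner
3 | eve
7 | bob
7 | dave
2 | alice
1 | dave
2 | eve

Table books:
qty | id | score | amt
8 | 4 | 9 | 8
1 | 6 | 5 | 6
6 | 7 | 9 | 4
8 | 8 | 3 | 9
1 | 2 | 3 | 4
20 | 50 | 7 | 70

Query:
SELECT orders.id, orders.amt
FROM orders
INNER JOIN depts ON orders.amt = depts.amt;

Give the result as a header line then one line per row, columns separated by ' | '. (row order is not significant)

== RESULT ==
orders.id | orders.amt
50 | 1
6 | 7
6 | 7
7 | 7
7 | 7
1 | 2
1 | 2

Derivation:
After JOIN depts (7 rows):
orders.amt | orders.dept | orders.id | depts.amt | depts.owner
1 | fin | 50 | 1 | dave
7 | eng | 6 | 7 | bob
7 | eng | 6 | 7 | dave
7 | eng | 7 | 7 | bob
7 | eng | 7 | 7 | dave
2 | ops | 1 | 2 | alice
2 | ops | 1 | 2 | eve
After SELECT (7 rows):
orders.id | orders.amt
50 | 1
6 | 7
6 | 7
7 | 7
7 | 7
1 | 2
1 | 2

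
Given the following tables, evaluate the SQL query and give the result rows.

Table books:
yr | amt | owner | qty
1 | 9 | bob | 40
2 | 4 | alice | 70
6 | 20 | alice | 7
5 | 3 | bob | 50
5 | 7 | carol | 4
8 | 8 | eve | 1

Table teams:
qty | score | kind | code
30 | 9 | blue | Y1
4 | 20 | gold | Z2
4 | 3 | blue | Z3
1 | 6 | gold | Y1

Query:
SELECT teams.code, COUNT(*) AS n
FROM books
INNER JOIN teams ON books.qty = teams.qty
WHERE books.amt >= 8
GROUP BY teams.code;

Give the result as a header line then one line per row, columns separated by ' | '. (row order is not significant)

After JOIN teams (3 rows):
books.yr | books.amt | books.owner | books.qty | teams.qty | teams.score | teams.kind | teams.code
5 | 7 | carol | 4 | 4 | 20 | gold | Z2
5 | 7 | carol | 4 | 4 | 3 | blue | Z3
8 | 8 | eve | 1 | 1 | 6 | gold | Y1
After WHERE (1 rows):
books.yr | books.amt | books.owner | books.qty | teams.qty | teams.score | teams.kind | teams.code
8 | 8 | eve | 1 | 1 | 6 | gold | Y1
After GROUP BY (1 rows):
teams.code | n
Y1 | 1

== RESULT ==
teams.code | n
Y1 | 1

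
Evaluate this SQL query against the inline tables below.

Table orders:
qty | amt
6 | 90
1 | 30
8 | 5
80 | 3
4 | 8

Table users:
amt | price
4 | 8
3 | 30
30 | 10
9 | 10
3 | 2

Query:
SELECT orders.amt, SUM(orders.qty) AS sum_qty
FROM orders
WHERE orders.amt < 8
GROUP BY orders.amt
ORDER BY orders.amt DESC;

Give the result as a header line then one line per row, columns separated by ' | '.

After WHERE (2 rows):
orders.qty | orders.amt
8 | 5
80 | 3
After GROUP BY (2 rows):
orders.amt | sum_qty
5 | 8
3 | 80
After ORDER BY (2 rows):
orders.amt | sum_qty
5 | 8
3 | 80

== RESULT ==
orders.amt | sum_qty
5 | 8
3 | 80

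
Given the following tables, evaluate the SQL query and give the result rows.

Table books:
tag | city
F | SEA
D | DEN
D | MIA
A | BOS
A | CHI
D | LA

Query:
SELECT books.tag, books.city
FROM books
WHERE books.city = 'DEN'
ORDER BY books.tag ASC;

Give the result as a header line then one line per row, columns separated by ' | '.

== RESULT ==
books.tag | books.city
D | DEN

Derivation:
After WHERE (1 rows):
books.tag | books.city
D | DEN
After SELECT (1 rows):
books.tag | books.city
D | DEN
After ORDER BY (1 rows):
books.tag | books.city
D | DEN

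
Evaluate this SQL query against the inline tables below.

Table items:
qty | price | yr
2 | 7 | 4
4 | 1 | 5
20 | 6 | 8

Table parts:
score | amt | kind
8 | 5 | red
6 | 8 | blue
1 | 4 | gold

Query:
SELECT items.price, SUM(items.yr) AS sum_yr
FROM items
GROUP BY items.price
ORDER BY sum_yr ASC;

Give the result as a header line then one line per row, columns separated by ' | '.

After GROUP BY (3 rows):
items.price | sum_yr
7 | 4
1 | 5
6 | 8
After ORDER BY (3 rows):
items.price | sum_yr
7 | 4
1 | 5
6 | 8

== RESULT ==
items.price | sum_yr
7 | 4
1 | 5
6 | 8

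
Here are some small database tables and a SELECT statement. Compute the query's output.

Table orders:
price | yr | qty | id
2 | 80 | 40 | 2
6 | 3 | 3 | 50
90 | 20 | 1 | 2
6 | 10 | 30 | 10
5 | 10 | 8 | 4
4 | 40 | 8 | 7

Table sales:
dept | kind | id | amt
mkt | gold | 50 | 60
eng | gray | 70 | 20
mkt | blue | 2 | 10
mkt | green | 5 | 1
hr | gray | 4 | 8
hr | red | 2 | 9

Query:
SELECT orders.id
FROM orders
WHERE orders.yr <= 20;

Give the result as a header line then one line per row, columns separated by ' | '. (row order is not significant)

After WHERE (4 rows):
orders.price | orders.yr | orders.qty | orders.id
6 | 3 | 3 | 50
90 | 20 | 1 | 2
6 | 10 | 30 | 10
5 | 10 | 8 | 4
After SELECT (4 rows):
orders.id
50
2
10
4

== RESULT ==
orders.id
50
2
10
4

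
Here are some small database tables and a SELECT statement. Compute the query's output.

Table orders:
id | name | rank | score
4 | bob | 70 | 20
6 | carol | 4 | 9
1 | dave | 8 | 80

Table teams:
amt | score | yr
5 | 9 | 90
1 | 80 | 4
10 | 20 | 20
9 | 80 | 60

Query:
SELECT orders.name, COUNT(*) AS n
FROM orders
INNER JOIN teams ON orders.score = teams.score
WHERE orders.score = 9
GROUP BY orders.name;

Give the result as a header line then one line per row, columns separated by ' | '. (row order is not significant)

== RESULT ==
orders.name | n
carol | 1

Derivation:
After JOIN teams (4 rows):
orders.id | orders.name | orders.rank | orders.score | teams.amt | teams.score | teams.yr
4 | bob | 70 | 20 | 10 | 20 | 20
6 | carol | 4 | 9 | 5 | 9 | 90
1 | dave | 8 | 80 | 1 | 80 | 4
1 | dave | 8 | 80 | 9 | 80 | 60
After WHERE (1 rows):
orders.id | orders.name | orders.rank | orders.score | teams.amt | teams.score | teams.yr
6 | carol | 4 | 9 | 5 | 9 | 90
After GROUP BY (1 rows):
orders.name | n
carol | 1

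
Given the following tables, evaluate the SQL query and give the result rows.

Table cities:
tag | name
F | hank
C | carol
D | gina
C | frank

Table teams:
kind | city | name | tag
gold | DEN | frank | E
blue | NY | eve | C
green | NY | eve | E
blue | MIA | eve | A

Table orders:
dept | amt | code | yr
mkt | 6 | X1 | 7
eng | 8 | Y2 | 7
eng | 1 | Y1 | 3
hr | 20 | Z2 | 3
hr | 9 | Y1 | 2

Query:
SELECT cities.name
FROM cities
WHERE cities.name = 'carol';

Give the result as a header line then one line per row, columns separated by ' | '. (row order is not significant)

After WHERE (1 rows):
cities.tag | cities.name
C | carol
After SELECT (1 rows):
cities.name
carol

== RESULT ==
cities.name
carol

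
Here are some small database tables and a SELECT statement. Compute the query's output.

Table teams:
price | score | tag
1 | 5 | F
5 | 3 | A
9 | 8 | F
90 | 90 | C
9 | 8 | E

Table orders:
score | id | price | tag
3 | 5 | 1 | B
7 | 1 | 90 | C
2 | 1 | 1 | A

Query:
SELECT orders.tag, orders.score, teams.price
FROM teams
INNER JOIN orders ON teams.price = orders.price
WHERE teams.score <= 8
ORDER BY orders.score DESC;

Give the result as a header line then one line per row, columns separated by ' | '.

After JOIN orders (3 rows):
teams.price | teams.score | teams.tag | orders.score | orders.id | orders.price | orders.tag
1 | 5 | F | 3 | 5 | 1 | B
1 | 5 | F | 2 | 1 | 1 | A
90 | 90 | C | 7 | 1 | 90 | C
After WHERE (2 rows):
teams.price | teams.score | teams.tag | orders.score | orders.id | orders.price | orders.tag
1 | 5 | F | 3 | 5 | 1 | B
1 | 5 | F | 2 | 1 | 1 | A
After SELECT (2 rows):
orders.tag | orders.score | teams.price
B | 3 | 1
A | 2 | 1
After ORDER BY (2 rows):
orders.tag | orders.score | teams.price
B | 3 | 1
A | 2 | 1

== RESULT ==
orders.tag | orders.score | teams.price
B | 3 | 1
A | 2 | 1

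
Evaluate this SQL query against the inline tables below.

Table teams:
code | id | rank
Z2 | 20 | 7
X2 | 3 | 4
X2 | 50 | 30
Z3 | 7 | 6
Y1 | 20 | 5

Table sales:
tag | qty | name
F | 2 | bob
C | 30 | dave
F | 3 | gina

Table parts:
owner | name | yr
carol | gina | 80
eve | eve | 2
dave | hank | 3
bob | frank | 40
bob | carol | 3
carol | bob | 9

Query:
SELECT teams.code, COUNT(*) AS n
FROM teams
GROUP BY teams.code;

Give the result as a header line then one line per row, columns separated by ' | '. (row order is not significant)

After GROUP BY (4 rows):
teams.code | n
Z2 | 1
X2 | 2
Z3 | 1
Y1 | 1

== RESULT ==
teams.code | n
Z2 | 1
X2 | 2
Z3 | 1
Y1 | 1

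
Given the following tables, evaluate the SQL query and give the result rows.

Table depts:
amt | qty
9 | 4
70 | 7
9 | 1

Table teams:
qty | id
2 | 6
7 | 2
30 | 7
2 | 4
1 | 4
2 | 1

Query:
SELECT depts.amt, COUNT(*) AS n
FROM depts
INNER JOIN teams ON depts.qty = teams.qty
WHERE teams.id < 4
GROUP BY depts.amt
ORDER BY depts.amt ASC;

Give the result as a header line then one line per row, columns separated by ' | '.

After JOIN teams (2 rows):
depts.amt | depts.qty | teams.qty | teams.id
70 | 7 | 7 | 2
9 | 1 | 1 | 4
After WHERE (1 rows):
depts.amt | depts.qty | teams.qty | teams.id
70 | 7 | 7 | 2
After GROUP BY (1 rows):
depts.amt | n
70 | 1
After ORDER BY (1 rows):
depts.amt | n
70 | 1

== RESULT ==
depts.amt | n
70 | 1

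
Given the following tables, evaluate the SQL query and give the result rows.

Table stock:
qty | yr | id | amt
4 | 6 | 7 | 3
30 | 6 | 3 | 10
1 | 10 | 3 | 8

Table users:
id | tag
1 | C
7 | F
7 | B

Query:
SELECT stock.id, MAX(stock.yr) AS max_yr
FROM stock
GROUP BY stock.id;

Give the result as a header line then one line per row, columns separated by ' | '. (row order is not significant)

After GROUP BY (2 rows):
stock.id | max_yr
7 | 6
3 | 10

== RESULT ==
stock.id | max_yr
7 | 6
3 | 10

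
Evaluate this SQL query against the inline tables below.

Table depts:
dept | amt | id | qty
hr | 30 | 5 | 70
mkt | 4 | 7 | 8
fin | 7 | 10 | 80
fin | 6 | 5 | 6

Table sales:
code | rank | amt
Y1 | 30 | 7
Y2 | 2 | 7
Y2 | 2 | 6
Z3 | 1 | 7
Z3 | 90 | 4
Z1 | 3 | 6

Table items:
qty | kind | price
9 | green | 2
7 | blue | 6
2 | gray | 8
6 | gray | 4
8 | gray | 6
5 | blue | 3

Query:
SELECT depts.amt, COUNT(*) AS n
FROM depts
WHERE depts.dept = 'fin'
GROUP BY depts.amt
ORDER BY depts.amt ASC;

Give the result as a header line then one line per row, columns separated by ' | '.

After WHERE (2 rows):
depts.dept | depts.amt | depts.id | depts.qty
fin | 7 | 10 | 80
fin | 6 | 5 | 6
After GROUP BY (2 rows):
depts.amt | n
7 | 1
6 | 1
After ORDER BY (2 rows):
depts.amt | n
6 | 1
7 | 1

== RESULT ==
depts.amt | n
6 | 1
7 | 1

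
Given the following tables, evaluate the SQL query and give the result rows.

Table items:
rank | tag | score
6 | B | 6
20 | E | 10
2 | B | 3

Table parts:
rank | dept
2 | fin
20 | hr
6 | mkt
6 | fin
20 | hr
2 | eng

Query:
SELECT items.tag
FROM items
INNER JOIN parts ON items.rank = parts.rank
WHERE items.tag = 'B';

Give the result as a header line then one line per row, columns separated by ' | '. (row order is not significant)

== RESULT ==
items.tag
B
B
B
B

Derivation:
After JOIN parts (6 rows):
items.rank | items.tag | items.score | parts.rank | parts.dept
6 | B | 6 | 6 | mkt
6 | B | 6 | 6 | fin
20 | E | 10 | 20 | hr
20 | E | 10 | 20 | hr
2 | B | 3 | 2 | fin
2 | B | 3 | 2 | eng
After WHERE (4 rows):
items.rank | items.tag | items.score | parts.rank | parts.dept
6 | B | 6 | 6 | mkt
6 | B | 6 | 6 | fin
2 | B | 3 | 2 | fin
2 | B | 3 | 2 | eng
After SELECT (4 rows):
items.tag
B
B
B
B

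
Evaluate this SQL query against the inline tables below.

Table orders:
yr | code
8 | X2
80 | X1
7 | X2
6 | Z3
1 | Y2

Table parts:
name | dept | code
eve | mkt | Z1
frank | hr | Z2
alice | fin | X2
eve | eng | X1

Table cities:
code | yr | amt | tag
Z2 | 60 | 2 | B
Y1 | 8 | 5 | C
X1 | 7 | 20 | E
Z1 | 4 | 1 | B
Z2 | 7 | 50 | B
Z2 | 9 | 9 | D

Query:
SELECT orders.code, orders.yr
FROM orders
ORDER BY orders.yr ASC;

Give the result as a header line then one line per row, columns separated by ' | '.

== RESULT ==
orders.code | orders.yr
Y2 | 1
Z3 | 6
X2 | 7
X2 | 8
X1 | 80

Derivation:
After SELECT (5 rows):
orders.code | orders.yr
X2 | 8
X1 | 80
X2 | 7
Z3 | 6
Y2 | 1
After ORDER BY (5 rows):
orders.code | orders.yr
Y2 | 1
Z3 | 6
X2 | 7
X2 | 8
X1 | 80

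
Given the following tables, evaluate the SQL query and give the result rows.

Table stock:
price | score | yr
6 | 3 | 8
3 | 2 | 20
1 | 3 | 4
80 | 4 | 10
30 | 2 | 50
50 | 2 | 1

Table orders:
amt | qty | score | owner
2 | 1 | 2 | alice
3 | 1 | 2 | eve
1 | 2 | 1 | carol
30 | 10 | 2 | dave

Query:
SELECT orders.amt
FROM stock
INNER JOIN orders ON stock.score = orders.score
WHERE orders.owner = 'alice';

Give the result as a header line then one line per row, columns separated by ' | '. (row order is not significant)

After JOIN orders (9 rows):
stock.price | stock.score | stock.yr | orders.amt | orders.qty | orders.score | orders.owner
3 | 2 | 20 | 2 | 1 | 2 | alice
3 | 2 | 20 | 3 | 1 | 2 | eve
3 | 2 | 20 | 30 | 10 | 2 | dave
30 | 2 | 50 | 2 | 1 | 2 | alice
30 | 2 | 50 | 3 | 1 | 2 | eve
30 | 2 | 50 | 30 | 10 | 2 | dave
50 | 2 | 1 | 2 | 1 | 2 | alice
50 | 2 | 1 | 3 | 1 | 2 | eve
50 | 2 | 1 | 30 | 10 | 2 | dave
After WHERE (3 rows):
stock.price | stock.score | stock.yr | orders.amt | orders.qty | orders.score | orders.owner
3 | 2 | 20 | 2 | 1 | 2 | alice
30 | 2 | 50 | 2 | 1 | 2 | alice
50 | 2 | 1 | 2 | 1 | 2 | alice
After SELECT (3 rows):
orders.amt
2
2
2

== RESULT ==
orders.amt
2
2
2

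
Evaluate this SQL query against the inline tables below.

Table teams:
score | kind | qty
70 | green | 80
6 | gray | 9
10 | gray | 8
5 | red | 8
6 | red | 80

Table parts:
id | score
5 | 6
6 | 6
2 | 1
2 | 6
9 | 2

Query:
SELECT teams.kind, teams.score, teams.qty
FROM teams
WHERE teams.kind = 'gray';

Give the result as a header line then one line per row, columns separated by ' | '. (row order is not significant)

== RESULT ==
teams.kind | teams.score | teams.qty
gray | 6 | 9
gray | 10 | 8

Derivation:
After WHERE (2 rows):
teams.score | teams.kind | teams.qty
6 | gray | 9
10 | gray | 8
After SELECT (2 rows):
teams.kind | teams.score | teams.qty
gray | 6 | 9
gray | 10 | 8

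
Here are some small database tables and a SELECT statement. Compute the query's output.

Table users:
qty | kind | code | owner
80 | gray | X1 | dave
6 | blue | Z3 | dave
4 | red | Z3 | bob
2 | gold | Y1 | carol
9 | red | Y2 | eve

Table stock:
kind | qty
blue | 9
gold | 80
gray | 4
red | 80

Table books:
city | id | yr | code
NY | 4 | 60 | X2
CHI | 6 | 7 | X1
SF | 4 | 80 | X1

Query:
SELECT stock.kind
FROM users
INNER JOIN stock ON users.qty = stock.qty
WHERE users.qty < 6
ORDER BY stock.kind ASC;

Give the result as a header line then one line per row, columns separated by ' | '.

After JOIN stock (4 rows):
users.qty | users.kind | users.code | users.owner | stock.kind | stock.qty
80 | gray | X1 | dave | gold | 80
80 | gray | X1 | dave | red | 80
4 | red | Z3 | bob | gray | 4
9 | red | Y2 | eve | blue | 9
After WHERE (1 rows):
users.qty | users.kind | users.code | users.owner | stock.kind | stock.qty
4 | red | Z3 | bob | gray | 4
After SELECT (1 rows):
stock.kind
gray
After ORDER BY (1 rows):
stock.kind
gray

== RESULT ==
stock.kind
gray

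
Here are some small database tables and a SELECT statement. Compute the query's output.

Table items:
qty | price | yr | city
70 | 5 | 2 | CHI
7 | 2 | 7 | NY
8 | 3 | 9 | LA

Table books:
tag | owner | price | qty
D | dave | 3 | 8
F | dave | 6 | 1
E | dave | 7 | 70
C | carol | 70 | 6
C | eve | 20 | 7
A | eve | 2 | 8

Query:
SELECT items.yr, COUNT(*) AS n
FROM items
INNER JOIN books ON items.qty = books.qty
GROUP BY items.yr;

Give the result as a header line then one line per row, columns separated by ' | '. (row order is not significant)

After JOIN books (4 rows):
items.qty | items.price | items.yr | items.city | books.tag | books.owner | books.price | books.qty
70 | 5 | 2 | CHI | E | dave | 7 | 70
7 | 2 | 7 | NY | C | eve | 20 | 7
8 | 3 | 9 | LA | D | dave | 3 | 8
8 | 3 | 9 | LA | A | eve | 2 | 8
After GROUP BY (3 rows):
items.yr | n
2 | 1
7 | 1
9 | 2

== RESULT ==
items.yr | n
2 | 1
7 | 1
9 | 2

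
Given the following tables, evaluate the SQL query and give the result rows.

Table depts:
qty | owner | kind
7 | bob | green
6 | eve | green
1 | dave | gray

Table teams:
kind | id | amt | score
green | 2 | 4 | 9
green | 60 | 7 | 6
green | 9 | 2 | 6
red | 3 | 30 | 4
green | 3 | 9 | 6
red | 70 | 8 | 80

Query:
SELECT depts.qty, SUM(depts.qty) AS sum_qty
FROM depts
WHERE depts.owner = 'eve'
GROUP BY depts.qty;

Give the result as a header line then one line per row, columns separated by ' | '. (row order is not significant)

After WHERE (1 rows):
depts.qty | depts.owner | depts.kind
6 | eve | green
After GROUP BY (1 rows):
depts.qty | sum_qty
6 | 6

== RESULT ==
depts.qty | sum_qty
6 | 6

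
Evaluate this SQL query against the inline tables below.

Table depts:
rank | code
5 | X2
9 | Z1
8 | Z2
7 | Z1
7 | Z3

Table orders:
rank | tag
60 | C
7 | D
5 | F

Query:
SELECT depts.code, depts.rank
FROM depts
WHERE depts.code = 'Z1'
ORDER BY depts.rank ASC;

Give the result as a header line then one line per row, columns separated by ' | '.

== RESULT ==
depts.code | depts.rank
Z1 | 7
Z1 | 9

Derivation:
After WHERE (2 rows):
depts.rank | depts.code
9 | Z1
7 | Z1
After SELECT (2 rows):
depts.code | depts.rank
Z1 | 9
Z1 | 7
After ORDER BY (2 rows):
depts.code | depts.rank
Z1 | 7
Z1 | 9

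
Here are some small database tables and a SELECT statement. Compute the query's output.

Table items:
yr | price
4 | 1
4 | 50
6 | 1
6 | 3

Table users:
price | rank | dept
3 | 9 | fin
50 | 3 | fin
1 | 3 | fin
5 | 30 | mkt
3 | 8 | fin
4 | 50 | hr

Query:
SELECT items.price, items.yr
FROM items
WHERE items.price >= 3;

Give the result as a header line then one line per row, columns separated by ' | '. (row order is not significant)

After WHERE (2 rows):
items.yr | items.price
4 | 50
6 | 3
After SELECT (2 rows):
items.price | items.yr
50 | 4
3 | 6

== RESULT ==
items.price | items.yr
50 | 4
3 | 6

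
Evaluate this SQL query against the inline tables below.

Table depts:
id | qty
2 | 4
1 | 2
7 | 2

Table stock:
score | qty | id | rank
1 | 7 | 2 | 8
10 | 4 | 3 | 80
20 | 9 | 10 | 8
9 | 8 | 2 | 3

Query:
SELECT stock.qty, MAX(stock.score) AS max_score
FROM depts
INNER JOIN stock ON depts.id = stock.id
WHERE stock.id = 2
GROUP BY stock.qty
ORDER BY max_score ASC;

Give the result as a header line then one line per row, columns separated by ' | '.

After JOIN stock (2 rows):
depts.id | depts.qty | stock.score | stock.qty | stock.id | stock.rank
2 | 4 | 1 | 7 | 2 | 8
2 | 4 | 9 | 8 | 2 | 3
After WHERE (2 rows):
depts.id | depts.qty | stock.score | stock.qty | stock.id | stock.rank
2 | 4 | 1 | 7 | 2 | 8
2 | 4 | 9 | 8 | 2 | 3
After GROUP BY (2 rows):
stock.qty | max_score
7 | 1
8 | 9
After ORDER BY (2 rows):
stock.qty | max_score
7 | 1
8 | 9

== RESULT ==
stock.qty | max_score
7 | 1
8 | 9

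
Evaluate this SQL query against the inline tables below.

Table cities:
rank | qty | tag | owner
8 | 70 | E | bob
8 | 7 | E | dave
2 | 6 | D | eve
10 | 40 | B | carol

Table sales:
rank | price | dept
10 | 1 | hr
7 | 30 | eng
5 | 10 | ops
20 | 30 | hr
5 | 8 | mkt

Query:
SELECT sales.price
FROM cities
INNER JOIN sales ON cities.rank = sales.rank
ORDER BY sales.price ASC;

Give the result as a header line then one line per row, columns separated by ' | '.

== RESULT ==
sales.price
1

Derivation:
After JOIN sales (1 rows):
cities.rank | cities.qty | cities.tag | cities.owner | sales.rank | sales.price | sales.dept
10 | 40 | B | carol | 10 | 1 | hr
After SELECT (1 rows):
sales.price
1
After ORDER BY (1 rows):
sales.price
1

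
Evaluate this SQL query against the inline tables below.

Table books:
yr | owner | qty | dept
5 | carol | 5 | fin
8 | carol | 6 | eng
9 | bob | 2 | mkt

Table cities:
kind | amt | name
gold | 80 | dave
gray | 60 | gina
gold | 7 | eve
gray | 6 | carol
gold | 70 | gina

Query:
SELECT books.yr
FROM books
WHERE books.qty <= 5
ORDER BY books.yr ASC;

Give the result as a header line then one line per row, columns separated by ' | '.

== RESULT ==
books.yr
5
9

Derivation:
After WHERE (2 rows):
books.yr | books.owner | books.qty | books.dept
5 | carol | 5 | fin
9 | bob | 2 | mkt
After SELECT (2 rows):
books.yr
5
9
After ORDER BY (2 rows):
books.yr
5
9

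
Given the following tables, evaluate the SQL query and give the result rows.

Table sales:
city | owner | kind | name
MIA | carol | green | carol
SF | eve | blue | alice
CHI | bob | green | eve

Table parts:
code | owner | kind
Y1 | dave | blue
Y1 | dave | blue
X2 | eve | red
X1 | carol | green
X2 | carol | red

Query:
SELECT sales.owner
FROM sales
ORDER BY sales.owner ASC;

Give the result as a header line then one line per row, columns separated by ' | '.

After SELECT (3 rows):
sales.owner
carol
eve
bob
After ORDER BY (3 rows):
sales.owner
bob
carol
eve

== RESULT ==
sales.owner
bob
carol
eve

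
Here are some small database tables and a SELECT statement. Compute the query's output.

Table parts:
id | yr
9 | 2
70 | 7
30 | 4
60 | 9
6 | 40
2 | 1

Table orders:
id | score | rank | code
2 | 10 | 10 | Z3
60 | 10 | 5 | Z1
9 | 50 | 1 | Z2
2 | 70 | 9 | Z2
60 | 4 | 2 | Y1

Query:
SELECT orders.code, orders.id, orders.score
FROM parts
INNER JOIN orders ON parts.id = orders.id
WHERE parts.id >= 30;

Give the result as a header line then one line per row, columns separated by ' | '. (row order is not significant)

== RESULT ==
orders.code | orders.id | orders.score
Z1 | 60 | 10
Y1 | 60 | 4

Derivation:
After JOIN orders (5 rows):
parts.id | parts.yr | orders.id | orders.score | orders.rank | orders.code
9 | 2 | 9 | 50 | 1 | Z2
60 | 9 | 60 | 10 | 5 | Z1
60 | 9 | 60 | 4 | 2 | Y1
2 | 1 | 2 | 10 | 10 | Z3
2 | 1 | 2 | 70 | 9 | Z2
After WHERE (2 rows):
parts.id | parts.yr | orders.id | orders.score | orders.rank | orders.code
60 | 9 | 60 | 10 | 5 | Z1
60 | 9 | 60 | 4 | 2 | Y1
After SELECT (2 rows):
orders.code | orders.id | orders.score
Z1 | 60 | 10
Y1 | 60 | 4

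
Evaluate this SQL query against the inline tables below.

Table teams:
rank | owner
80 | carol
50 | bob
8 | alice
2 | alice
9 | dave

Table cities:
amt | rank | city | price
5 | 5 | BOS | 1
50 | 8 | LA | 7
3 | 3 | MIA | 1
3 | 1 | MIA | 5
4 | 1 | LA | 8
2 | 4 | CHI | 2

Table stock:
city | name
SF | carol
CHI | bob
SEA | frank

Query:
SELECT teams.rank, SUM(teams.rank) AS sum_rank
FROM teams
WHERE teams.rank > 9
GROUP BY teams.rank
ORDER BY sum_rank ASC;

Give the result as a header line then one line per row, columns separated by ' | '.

== RESULT ==
teams.rank | sum_rank
50 | 50
80 | 80

Derivation:
After WHERE (2 rows):
teams.rank | teams.owner
80 | carol
50 | bob
After GROUP BY (2 rows):
teams.rank | sum_rank
80 | 80
50 | 50
After ORDER BY (2 rows):
teams.rank | sum_rank
50 | 50
80 | 80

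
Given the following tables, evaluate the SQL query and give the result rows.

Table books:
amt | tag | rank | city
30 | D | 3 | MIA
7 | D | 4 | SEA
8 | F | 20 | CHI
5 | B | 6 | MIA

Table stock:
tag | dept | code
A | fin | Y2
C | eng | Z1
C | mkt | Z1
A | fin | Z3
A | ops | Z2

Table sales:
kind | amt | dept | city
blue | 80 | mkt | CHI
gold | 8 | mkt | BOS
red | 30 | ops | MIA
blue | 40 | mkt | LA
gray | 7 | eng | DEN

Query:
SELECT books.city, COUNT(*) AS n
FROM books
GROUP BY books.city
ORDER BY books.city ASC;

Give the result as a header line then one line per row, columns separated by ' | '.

== RESULT ==
books.city | n
CHI | 1
MIA | 2
SEA | 1

Derivation:
After GROUP BY (3 rows):
books.city | n
MIA | 2
SEA | 1
CHI | 1
After ORDER BY (3 rows):
books.city | n
CHI | 1
MIA | 2
SEA | 1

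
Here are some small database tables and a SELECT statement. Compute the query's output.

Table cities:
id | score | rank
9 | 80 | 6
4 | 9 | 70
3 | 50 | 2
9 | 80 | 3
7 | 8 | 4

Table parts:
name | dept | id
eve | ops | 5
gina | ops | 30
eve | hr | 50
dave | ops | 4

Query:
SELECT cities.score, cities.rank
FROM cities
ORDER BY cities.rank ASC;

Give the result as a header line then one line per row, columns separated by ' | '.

After SELECT (5 rows):
cities.score | cities.rank
80 | 6
9 | 70
50 | 2
80 | 3
8 | 4
After ORDER BY (5 rows):
cities.score | cities.rank
50 | 2
80 | 3
8 | 4
80 | 6
9 | 70

== RESULT ==
cities.score | cities.rank
50 | 2
80 | 3
8 | 4
80 | 6
9 | 70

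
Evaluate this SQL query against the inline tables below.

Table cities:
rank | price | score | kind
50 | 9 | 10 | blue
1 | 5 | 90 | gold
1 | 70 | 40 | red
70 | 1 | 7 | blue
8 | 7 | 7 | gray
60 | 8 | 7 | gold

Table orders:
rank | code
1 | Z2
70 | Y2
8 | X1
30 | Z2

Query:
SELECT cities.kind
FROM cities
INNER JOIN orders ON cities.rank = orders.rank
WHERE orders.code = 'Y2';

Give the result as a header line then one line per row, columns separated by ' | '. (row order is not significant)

After JOIN orders (4 rows):
cities.rank | cities.price | cities.score | cities.kind | orders.rank | orders.code
1 | 5 | 90 | gold | 1 | Z2
1 | 70 | 40 | red | 1 | Z2
70 | 1 | 7 | blue | 70 | Y2
8 | 7 | 7 | gray | 8 | X1
After WHERE (1 rows):
cities.rank | cities.price | cities.score | cities.kind | orders.rank | orders.code
70 | 1 | 7 | blue | 70 | Y2
After SELECT (1 rows):
cities.kind
blue

== RESULT ==
cities.kind
blue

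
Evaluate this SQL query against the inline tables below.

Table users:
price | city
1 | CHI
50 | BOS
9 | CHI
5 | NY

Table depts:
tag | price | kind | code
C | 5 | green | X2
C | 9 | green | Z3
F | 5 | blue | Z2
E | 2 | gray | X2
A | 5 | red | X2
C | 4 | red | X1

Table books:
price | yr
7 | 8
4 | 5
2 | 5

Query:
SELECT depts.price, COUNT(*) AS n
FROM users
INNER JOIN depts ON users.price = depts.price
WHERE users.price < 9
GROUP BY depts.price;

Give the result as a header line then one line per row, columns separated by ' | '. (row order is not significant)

== RESULT ==
depts.price | n
5 | 3

Derivation:
After JOIN depts (4 rows):
users.price | users.city | depts.tag | depts.price | depts.kind | depts.code
9 | CHI | C | 9 | green | Z3
5 | NY | C | 5 | green | X2
5 | NY | F | 5 | blue | Z2
5 | NY | A | 5 | red | X2
After WHERE (3 rows):
users.price | users.city | depts.tag | depts.price | depts.kind | depts.code
5 | NY | C | 5 | green | X2
5 | NY | F | 5 | blue | Z2
5 | NY | A | 5 | red | X2
After GROUP BY (1 rows):
depts.price | n
5 | 3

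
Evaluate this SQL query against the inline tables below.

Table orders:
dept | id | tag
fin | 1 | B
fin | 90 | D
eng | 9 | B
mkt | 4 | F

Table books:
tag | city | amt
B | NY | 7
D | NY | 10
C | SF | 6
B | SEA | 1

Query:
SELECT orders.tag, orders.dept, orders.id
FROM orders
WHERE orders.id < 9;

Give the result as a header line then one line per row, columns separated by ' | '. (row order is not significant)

== RESULT ==
orders.tag | orders.dept | orders.id
B | fin | 1
F | mkt | 4

Derivation:
After WHERE (2 rows):
orders.dept | orders.id | orders.tag
fin | 1 | B
mkt | 4 | F
After SELECT (2 rows):
orders.tag | orders.dept | orders.id
B | fin | 1
F | mkt | 4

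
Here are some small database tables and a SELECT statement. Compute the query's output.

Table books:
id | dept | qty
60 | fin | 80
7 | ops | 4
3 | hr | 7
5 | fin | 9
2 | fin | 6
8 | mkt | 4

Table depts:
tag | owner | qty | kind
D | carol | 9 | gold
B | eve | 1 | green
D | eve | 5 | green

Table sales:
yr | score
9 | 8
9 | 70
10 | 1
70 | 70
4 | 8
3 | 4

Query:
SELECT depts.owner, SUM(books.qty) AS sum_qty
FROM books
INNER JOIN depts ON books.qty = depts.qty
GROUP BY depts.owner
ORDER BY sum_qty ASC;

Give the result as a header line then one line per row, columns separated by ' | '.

== RESULT ==
depts.owner | sum_qty
carol | 9

Derivation:
After JOIN depts (1 rows):
books.id | books.dept | books.qty | depts.tag | depts.owner | depts.qty | depts.kind
5 | fin | 9 | D | carol | 9 | gold
After GROUP BY (1 rows):
depts.owner | sum_qty
carol | 9
After ORDER BY (1 rows):
depts.owner | sum_qty
carol | 9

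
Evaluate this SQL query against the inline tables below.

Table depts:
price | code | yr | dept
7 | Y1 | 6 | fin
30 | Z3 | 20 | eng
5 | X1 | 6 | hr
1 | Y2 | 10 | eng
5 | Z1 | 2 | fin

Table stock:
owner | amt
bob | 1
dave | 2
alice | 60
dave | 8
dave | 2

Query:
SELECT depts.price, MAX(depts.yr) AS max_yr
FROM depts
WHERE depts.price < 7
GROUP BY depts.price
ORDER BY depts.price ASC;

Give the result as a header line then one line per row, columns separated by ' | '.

== RESULT ==
depts.price | max_yr
1 | 10
5 | 6

Derivation:
After WHERE (3 rows):
depts.price | depts.code | depts.yr | depts.dept
5 | X1 | 6 | hr
1 | Y2 | 10 | eng
5 | Z1 | 2 | fin
After GROUP BY (2 rows):
depts.price | max_yr
5 | 6
1 | 10
After ORDER BY (2 rows):
depts.price | max_yr
1 | 10
5 | 6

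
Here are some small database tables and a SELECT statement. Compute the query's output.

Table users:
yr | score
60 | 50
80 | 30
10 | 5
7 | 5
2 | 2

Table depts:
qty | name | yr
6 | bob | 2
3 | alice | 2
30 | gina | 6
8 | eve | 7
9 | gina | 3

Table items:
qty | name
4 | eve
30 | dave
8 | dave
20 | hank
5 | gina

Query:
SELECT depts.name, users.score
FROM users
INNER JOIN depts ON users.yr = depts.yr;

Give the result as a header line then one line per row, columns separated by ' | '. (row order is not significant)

After JOIN depts (3 rows):
users.yr | users.score | depts.qty | depts.name | depts.yr
7 | 5 | 8 | eve | 7
2 | 2 | 6 | bob | 2
2 | 2 | 3 | alice | 2
After SELECT (3 rows):
depts.name | users.score
eve | 5
bob | 2
alice | 2

== RESULT ==
depts.name | users.score
eve | 5
bob | 2
alice | 2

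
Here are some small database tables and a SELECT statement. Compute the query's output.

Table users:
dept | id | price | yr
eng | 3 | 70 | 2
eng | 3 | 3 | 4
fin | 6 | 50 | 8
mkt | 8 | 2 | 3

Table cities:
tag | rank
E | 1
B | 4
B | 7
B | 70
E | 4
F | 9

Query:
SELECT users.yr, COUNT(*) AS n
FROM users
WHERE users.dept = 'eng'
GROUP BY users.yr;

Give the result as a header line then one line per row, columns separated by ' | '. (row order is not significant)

== RESULT ==
users.yr | n
2 | 1
4 | 1

Derivation:
After WHERE (2 rows):
users.dept | users.id | users.price | users.yr
eng | 3 | 70 | 2
eng | 3 | 3 | 4
After GROUP BY (2 rows):
users.yr | n
2 | 1
4 | 1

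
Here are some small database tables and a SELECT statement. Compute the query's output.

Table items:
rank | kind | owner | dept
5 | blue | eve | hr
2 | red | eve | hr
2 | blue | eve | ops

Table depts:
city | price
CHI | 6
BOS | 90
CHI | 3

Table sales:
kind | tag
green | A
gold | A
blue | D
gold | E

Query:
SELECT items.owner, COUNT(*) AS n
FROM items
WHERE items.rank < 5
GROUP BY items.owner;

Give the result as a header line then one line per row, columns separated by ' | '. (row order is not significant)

After WHERE (2 rows):
items.rank | items.kind | items.owner | items.dept
2 | red | eve | hr
2 | blue | eve | ops
After GROUP BY (1 rows):
items.owner | n
eve | 2

== RESULT ==
items.owner | n
eve | 2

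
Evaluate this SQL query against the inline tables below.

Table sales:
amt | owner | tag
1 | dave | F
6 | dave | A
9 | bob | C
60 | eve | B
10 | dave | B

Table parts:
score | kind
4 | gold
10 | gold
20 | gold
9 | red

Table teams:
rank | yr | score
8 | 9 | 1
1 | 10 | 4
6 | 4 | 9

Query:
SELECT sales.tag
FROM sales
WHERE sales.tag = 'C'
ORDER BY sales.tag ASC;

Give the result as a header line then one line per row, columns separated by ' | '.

== RESULT ==
sales.tag
C

Derivation:
After WHERE (1 rows):
sales.amt | sales.owner | sales.tag
9 | bob | C
After SELECT (1 rows):
sales.tag
C
After ORDER BY (1 rows):
sales.tag
C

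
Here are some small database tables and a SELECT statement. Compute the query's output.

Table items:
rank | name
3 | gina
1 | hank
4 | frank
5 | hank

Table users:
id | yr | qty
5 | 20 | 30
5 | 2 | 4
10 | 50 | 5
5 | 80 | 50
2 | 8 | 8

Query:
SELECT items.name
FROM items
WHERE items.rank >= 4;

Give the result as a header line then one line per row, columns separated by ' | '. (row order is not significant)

After WHERE (2 rows):
items.rank | items.name
4 | frank
5 | hank
After SELECT (2 rows):
items.name
frank
hank

== RESULT ==
items.name
frank
hank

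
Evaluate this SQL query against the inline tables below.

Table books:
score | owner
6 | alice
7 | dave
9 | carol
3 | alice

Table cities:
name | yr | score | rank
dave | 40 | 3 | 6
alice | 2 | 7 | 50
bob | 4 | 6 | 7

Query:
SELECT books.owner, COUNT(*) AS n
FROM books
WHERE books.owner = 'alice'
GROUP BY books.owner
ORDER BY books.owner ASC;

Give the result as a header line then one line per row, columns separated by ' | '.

After WHERE (2 rows):
books.score | books.owner
6 | alice
3 | alice
After GROUP BY (1 rows):
books.owner | n
alice | 2
After ORDER BY (1 rows):
books.owner | n
alice | 2

== RESULT ==
books.owner | n
alice | 2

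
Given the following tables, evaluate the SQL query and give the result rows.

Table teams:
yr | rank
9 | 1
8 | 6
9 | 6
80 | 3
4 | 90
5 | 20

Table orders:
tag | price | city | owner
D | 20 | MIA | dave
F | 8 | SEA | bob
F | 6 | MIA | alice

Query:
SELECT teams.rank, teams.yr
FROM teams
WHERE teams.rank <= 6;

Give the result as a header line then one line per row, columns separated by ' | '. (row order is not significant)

After WHERE (4 rows):
teams.yr | teams.rank
9 | 1
8 | 6
9 | 6
80 | 3
After SELECT (4 rows):
teams.rank | teams.yr
1 | 9
6 | 8
6 | 9
3 | 80

== RESULT ==
teams.rank | teams.yr
1 | 9
6 | 8
6 | 9
3 | 80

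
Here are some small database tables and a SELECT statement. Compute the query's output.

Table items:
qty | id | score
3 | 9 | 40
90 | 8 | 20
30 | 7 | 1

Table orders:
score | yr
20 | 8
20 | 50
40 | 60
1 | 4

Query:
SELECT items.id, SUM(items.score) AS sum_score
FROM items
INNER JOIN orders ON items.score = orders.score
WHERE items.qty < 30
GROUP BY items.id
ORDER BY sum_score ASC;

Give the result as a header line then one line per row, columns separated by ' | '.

== RESULT ==
items.id | sum_score
9 | 40

Derivation:
After JOIN orders (4 rows):
items.qty | items.id | items.score | orders.score | orders.yr
3 | 9 | 40 | 40 | 60
90 | 8 | 20 | 20 | 8
90 | 8 | 20 | 20 | 50
30 | 7 | 1 | 1 | 4
After WHERE (1 rows):
items.qty | items.id | items.score | orders.score | orders.yr
3 | 9 | 40 | 40 | 60
After GROUP BY (1 rows):
items.id | sum_score
9 | 40
After ORDER BY (1 rows):
items.id | sum_score
9 | 40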